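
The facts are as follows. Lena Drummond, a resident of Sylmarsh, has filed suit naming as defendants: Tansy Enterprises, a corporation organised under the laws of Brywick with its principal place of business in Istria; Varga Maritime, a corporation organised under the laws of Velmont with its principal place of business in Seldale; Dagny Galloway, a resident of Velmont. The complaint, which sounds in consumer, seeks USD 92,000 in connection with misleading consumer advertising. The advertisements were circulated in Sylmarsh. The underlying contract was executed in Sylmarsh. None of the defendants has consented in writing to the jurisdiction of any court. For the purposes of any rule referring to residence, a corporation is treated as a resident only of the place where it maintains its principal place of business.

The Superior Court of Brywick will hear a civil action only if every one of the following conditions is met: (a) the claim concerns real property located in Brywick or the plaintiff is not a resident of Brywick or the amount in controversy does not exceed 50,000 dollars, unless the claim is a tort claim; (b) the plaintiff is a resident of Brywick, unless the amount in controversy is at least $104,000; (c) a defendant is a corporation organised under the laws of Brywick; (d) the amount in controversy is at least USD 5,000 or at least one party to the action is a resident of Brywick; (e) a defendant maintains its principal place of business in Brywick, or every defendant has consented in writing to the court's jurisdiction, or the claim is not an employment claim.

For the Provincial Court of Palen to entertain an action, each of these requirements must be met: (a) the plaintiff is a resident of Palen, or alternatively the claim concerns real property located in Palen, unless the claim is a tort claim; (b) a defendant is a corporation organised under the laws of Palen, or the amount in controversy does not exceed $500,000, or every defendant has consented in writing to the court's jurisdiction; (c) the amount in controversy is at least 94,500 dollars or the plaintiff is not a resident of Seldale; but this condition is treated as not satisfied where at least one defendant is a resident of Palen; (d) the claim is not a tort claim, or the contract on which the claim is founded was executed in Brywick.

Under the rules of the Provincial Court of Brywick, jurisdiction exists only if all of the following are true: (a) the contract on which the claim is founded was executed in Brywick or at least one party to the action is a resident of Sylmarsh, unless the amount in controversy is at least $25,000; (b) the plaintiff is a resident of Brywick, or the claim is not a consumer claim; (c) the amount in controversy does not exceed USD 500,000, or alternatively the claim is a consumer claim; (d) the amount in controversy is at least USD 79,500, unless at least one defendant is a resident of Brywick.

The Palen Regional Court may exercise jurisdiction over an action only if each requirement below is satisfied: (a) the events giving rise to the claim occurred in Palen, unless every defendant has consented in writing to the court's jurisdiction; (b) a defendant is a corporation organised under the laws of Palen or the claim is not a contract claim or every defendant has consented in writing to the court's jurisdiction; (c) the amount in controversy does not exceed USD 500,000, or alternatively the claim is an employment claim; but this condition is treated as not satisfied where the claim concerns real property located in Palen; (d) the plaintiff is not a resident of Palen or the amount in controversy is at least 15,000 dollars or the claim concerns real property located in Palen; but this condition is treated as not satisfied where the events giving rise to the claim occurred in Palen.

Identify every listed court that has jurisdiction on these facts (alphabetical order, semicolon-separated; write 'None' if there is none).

The Superior Court of Brywick:
  (a) The plaintiff resides in Sylmarsh, which is not Brywick — that alternative is enough. Condition met.
  (b) The plaintiff resides in Sylmarsh, not Brywick. And the amount in controversy is USD 92,000, below the USD 104,000 floor, so the proviso does not save it. Not met.
  (c) Tansy Enterprises is organised under the laws of Brywick. Satisfied.
  (d) The amount in controversy is USD 92,000, which meets the USD 5,000 floor — that alternative is enough. Met.
  (e) The claim is a consumer claim, not an employment claim, which satisfies one of the alternatives. Satisfied.
  → No jurisdiction.
The Provincial Court of Palen:
  (a) The plaintiff resides in Sylmarsh, not Palen; the claim does not concern real property — every alternative fails. Nor does the 'unless' clause help: the claim is a consumer claim, not a tort claim. Condition not met.
  (b) The amount in controversy is USD 92,000, within the $500,000 ceiling, so one alternative holds. Condition met.
  (c) The plaintiff resides in Sylmarsh, which is not Seldale, so this disjunct is met. And the carve-out is inapplicable — no defendant resides in Palen (they reside in Istria, Seldale, Velmont). Condition met.
  (d) The claim is a consumer claim, not a tort claim, so this disjunct is met. Satisfied.
  → No jurisdiction.
The Provincial Court of Brywick:
  (a) Lena Drummond resides in Sylmarsh, so one alternative holds. Met.
  (b) The plaintiff resides in Sylmarsh, not Brywick; the claim is a consumer claim — none of the alternatives is met. Not met.
  (c) The amount in controversy is $92,000, within the 500,000 dollars ceiling, so this disjunct is met. Condition met.
  (d) The amount in controversy is USD 92,000, which meets the $79,500 floor. Met.
  → At least one condition fails; no jurisdiction.
The Palen Regional Court:
  (a) The operative events occurred in Sylmarsh, not Palen. Nor does the 'unless' clause help: no such written consent has been filed. Fails.
  (b) The claim is a consumer claim, not a contract claim — that alternative is enough. Satisfied.
  (c) The amount in controversy is $92,000, within the 500,000 dollars ceiling, which satisfies one of the alternatives. And the carve-out is inapplicable — the claim does not concern real property. Met.
  (d) The plaintiff resides in Sylmarsh, which is not Palen, which satisfies one of the alternatives. The exception is not triggered, since the operative events occurred in Sylmarsh, not Palen. Satisfied.
  → The court lacks jurisdiction.

None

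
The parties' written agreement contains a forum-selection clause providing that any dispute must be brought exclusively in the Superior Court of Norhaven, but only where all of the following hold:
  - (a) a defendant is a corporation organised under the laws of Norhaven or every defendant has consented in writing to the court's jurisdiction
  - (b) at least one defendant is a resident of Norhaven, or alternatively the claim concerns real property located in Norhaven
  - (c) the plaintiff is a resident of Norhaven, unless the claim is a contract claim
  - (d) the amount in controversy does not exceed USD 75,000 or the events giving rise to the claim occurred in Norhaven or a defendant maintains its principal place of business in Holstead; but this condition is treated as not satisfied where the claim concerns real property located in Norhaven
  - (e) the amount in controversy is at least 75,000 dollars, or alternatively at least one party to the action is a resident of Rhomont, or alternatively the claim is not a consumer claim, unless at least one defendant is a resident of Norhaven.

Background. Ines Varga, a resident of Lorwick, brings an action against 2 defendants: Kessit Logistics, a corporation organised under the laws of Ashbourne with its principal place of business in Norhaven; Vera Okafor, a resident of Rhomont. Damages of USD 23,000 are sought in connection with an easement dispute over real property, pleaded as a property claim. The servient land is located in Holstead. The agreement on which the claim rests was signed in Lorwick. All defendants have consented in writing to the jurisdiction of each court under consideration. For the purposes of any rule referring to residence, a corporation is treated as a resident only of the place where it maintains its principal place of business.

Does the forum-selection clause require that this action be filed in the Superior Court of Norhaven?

The Superior Court of Norhaven:
  (a) Every defendant has filed written consent — that alternative is enough. Condition met.
  (b) Kessit Logistics resides in Norhaven, so one alternative holds. Met.
  (c) The plaintiff resides in Lorwick, not Norhaven. Nor does the 'unless' clause help: the claim is a property claim, not a contract claim. Not met.
  (d) The amount in controversy is $23,000, within the 75,000 dollars ceiling, so one alternative holds. The exception is not triggered, since the property lies in Holstead, not Norhaven. Condition met.
  (e) Vera Okafor resides in Rhomont — that alternative is enough. Met.
  → Forum clause is not triggered.

No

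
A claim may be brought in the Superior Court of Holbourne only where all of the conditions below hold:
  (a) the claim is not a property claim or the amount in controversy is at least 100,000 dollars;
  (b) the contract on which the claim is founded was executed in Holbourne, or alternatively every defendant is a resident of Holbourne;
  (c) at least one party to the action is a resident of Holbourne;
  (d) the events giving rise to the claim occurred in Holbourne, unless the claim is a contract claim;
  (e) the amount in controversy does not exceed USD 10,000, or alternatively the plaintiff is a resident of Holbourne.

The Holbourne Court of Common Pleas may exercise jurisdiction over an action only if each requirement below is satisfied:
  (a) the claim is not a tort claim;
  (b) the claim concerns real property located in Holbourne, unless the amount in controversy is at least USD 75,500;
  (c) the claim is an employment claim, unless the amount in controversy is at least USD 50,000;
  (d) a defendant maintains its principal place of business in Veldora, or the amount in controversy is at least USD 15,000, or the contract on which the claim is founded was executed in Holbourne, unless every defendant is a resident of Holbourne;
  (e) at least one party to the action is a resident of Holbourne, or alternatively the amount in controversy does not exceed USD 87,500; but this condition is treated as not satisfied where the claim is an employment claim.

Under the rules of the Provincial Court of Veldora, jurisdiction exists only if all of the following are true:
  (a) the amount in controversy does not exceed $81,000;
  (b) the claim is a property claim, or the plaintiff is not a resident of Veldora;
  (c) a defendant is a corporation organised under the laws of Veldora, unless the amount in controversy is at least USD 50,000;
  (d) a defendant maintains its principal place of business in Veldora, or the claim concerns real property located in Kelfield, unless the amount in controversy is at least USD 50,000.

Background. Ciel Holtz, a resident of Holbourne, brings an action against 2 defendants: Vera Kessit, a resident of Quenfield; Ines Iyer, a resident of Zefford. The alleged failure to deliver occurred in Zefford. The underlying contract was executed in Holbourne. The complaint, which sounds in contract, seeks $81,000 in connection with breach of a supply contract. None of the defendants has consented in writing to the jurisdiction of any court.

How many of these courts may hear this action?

The Superior Court of Holbourne:
  (a) The claim is a contract claim, not a property claim, which satisfies one of the alternatives. Satisfied.
  (b) The contract was executed in Holbourne, which satisfies one of the alternatives. Condition met.
  (c) Ciel Holtz resides in Holbourne. Satisfied.
  (d) The operative events occurred in Zefford, not Holbourne. However, the claim is a contract claim, so the 'unless' proviso supplies this condition. Met.
  (e) The plaintiff resides in Holbourne, so one alternative holds. Met.
  → All conditions met; jurisdiction exists.
The Holbourne Court of Common Pleas:
  (a) The claim is a contract claim, not a tort claim. Satisfied.
  (b) The claim does not concern real property. But the amount in controversy is USD 81,000, which meets the 75,500 dollars floor, and the 'unless' clause therefore excuses the requirement. Met.
  (c) The claim is a contract claim, not an employment claim. But the amount in controversy is $81,000, which meets the USD 50,000 floor, and the 'unless' clause therefore excuses the requirement. Met.
  (d) The amount in controversy is 81,000 dollars, which meets the $15,000 floor, so this disjunct is met. Satisfied.
  (e) Ciel Holtz resides in Holbourne, which satisfies one of the alternatives. The exception is not triggered, since the claim is a contract claim, not an employment claim. Satisfied.
  → All conditions met; jurisdiction exists.
The Provincial Court of Veldora:
  (a) The amount in controversy is 81,000 dollars, within the 81,000 dollars ceiling. Condition met.
  (b) The plaintiff resides in Holbourne, which is not Veldora — that alternative is enough. Satisfied.
  (c) No defendant is a corporation. The proviso rescues it, though: the amount in controversy is $81,000, which meets the 50,000 dollars floor. Met.
  (d) No defendant is a corporation; the claim does not concern real property — none of the alternatives is met. But the amount in controversy is 81,000 dollars, which meets the USD 50,000 floor, and the 'unless' clause therefore excuses the requirement. Met.
  → All conditions met; jurisdiction exists.
Courts with jurisdiction: the Superior Court of Holbourne, the Holbourne Court of Common Pleas, the Provincial Court of Veldora — 3 in total.

3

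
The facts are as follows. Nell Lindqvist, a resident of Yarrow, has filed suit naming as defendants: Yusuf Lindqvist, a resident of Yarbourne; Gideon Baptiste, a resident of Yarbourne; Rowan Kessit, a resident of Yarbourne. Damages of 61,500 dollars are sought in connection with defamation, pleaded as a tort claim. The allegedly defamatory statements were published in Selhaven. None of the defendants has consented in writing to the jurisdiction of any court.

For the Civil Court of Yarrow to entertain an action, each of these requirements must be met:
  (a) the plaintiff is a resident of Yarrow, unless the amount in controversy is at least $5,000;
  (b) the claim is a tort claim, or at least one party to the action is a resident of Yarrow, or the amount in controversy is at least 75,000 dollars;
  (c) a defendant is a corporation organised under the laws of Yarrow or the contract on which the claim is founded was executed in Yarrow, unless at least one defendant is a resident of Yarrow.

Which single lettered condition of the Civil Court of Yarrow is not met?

(c)

The Civil Court of Yarrow:
  (a) The plaintiff resides in Yarrow. Met.
  (b) The claim is a tort claim, so this disjunct is met. Condition met.
  (c) No defendant is a corporation; no contract (and hence no place of execution) is alleged — every alternative fails. Nor does the 'unless' clause help: no defendant resides in Yarrow (they reside in Yarbourne, Yarbourne, Yarbourne). Not satisfied.
Only condition (c) fails.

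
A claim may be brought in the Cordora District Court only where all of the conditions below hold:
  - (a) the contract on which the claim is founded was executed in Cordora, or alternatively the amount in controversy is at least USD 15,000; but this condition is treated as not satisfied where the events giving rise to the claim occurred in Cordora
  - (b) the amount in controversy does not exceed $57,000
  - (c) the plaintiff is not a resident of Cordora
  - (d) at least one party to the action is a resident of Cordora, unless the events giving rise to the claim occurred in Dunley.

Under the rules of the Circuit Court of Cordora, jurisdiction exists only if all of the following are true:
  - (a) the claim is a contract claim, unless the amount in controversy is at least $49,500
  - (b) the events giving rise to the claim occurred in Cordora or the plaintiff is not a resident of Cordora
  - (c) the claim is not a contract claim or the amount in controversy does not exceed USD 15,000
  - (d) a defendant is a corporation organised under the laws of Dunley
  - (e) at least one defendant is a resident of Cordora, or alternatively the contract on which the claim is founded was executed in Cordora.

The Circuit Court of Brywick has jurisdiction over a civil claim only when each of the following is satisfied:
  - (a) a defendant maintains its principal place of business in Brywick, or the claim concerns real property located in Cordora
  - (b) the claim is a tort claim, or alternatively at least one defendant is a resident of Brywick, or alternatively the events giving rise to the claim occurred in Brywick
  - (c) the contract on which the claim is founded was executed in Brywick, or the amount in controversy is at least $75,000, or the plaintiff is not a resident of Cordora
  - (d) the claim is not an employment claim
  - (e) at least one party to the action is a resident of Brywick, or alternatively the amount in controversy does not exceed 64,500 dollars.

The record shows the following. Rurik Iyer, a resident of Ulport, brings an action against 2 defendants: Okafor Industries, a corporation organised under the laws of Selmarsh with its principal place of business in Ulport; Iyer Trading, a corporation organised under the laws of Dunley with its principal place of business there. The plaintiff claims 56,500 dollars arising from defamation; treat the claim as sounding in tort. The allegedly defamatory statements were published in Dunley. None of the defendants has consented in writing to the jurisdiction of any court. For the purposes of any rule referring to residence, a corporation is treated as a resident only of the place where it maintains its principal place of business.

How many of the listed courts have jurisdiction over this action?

1

The Cordora District Court:
  (a) The amount in controversy is 56,500 dollars, which meets the $15,000 floor, so this disjunct is met. The carve-out does not apply: the operative events occurred in Dunley, not Cordora. Condition met.
  (b) The amount in controversy is $56,500, within the 57,000 dollars ceiling. Condition met.
  (c) The plaintiff resides in Ulport, which is not Cordora. Condition met.
  (d) No party resides in Cordora. The proviso rescues it, though: the operative events occurred in Dunley. Satisfied.
  → Every requirement is satisfied — jurisdiction.
The Circuit Court of Cordora:
  (a) The claim is a tort claim, not a contract claim. However, the amount in controversy is USD 56,500, which meets the $49,500 floor, so the 'unless' proviso supplies this condition. Condition met.
  (b) The plaintiff resides in Ulport, which is not Cordora — that alternative is enough. Satisfied.
  (c) The claim is a tort claim, not a contract claim, so this disjunct is met. Condition met.
  (d) Iyer Trading is organised under the laws of Dunley. Condition met.
  (e) No defendant resides in Cordora (they reside in Ulport, Dunley); no contract (and hence no place of execution) is alleged — no alternative holds. Fails.
  → The court lacks jurisdiction.
The Circuit Court of Brywick:
  (a) The corporate defendant(s) have their principal place of business in Dunley, Ulport, not Brywick; the claim does not concern real property — none of the alternatives is met. Not satisfied.
  (b) The claim is a tort claim — that alternative is enough. Satisfied.
  (c) The plaintiff resides in Ulport, which is not Cordora, so one alternative holds. Condition met.
  (d) The claim is a tort claim, not an employment claim. Satisfied.
  (e) The amount in controversy is $56,500, within the USD 64,500 ceiling, so this disjunct is met. Satisfied.
  → No jurisdiction.
Courts with jurisdiction: the Cordora District Court — 1 in total.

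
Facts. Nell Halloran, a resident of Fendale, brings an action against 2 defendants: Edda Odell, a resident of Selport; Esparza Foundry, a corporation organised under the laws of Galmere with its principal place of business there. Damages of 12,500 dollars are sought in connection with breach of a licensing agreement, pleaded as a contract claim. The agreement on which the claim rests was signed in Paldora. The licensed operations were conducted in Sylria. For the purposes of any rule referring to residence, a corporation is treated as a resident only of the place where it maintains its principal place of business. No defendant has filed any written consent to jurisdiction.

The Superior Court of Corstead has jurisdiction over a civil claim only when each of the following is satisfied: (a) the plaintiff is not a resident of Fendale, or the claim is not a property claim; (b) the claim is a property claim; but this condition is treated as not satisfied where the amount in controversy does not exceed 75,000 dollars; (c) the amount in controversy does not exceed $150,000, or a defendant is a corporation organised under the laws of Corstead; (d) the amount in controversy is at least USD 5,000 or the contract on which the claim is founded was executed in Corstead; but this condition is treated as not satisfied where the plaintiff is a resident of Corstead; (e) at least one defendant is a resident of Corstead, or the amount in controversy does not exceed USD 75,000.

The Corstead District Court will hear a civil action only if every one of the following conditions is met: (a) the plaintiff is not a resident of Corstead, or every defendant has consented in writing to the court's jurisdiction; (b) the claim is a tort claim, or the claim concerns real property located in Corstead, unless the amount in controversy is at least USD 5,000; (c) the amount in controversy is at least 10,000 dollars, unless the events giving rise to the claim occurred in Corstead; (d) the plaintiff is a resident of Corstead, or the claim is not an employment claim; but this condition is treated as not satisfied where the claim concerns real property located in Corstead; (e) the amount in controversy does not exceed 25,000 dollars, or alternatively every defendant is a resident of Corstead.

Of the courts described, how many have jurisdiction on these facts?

The Superior Court of Corstead:
  (a) The claim is a contract claim, not a property claim, so this disjunct is met. Met.
  (b) The claim is a contract claim, not a property claim. Fails.
  (c) The amount in controversy is USD 12,500, within the 150,000 dollars ceiling, which satisfies one of the alternatives. Satisfied.
  (d) The amount in controversy is USD 12,500, which meets the USD 5,000 floor, so one alternative holds. The exception is not triggered, since the plaintiff resides in Fendale, not Corstead. Condition met.
  (e) The amount in controversy is $12,500, within the 75,000 dollars ceiling, so one alternative holds. Condition met.
  → No jurisdiction.
The Corstead District Court:
  (a) The plaintiff resides in Fendale, which is not Corstead — that alternative is enough. Condition met.
  (b) The claim is a contract claim, not a tort claim; the claim does not concern real property — none of the alternatives is met. But the amount in controversy is USD 12,500, which meets the $5,000 floor, and the 'unless' clause therefore excuses the requirement. Satisfied.
  (c) The amount in controversy is $12,500, which meets the $10,000 floor. Met.
  (d) The claim is a contract claim, not an employment claim, which satisfies one of the alternatives. And the carve-out is inapplicable — the claim does not concern real property. Met.
  (e) The amount in controversy is 12,500 dollars, within the 25,000 dollars ceiling — that alternative is enough. Satisfied.
  → Jurisdiction lies.
Courts with jurisdiction: the Corstead District Court — 1 in total.

1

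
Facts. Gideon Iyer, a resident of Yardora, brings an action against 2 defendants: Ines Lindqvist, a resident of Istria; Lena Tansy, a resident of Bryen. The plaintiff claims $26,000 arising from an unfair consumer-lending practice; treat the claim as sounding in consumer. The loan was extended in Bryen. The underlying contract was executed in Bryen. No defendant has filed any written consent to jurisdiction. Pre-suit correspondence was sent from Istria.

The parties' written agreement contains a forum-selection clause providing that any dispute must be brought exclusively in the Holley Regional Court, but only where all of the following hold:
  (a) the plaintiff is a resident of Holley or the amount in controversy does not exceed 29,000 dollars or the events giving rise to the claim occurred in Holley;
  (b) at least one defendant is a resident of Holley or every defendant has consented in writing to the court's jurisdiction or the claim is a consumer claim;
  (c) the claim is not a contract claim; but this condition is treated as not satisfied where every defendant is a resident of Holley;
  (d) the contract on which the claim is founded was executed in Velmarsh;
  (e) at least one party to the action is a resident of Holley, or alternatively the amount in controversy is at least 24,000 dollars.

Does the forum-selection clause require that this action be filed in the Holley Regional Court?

The Holley Regional Court:
  (a) The amount in controversy is 26,000 dollars, within the USD 29,000 ceiling, so this disjunct is met. Satisfied.
  (b) The claim is a consumer claim, so this disjunct is met. Condition met.
  (c) The claim is a consumer claim, not a contract claim. The carve-out does not apply: the defendants reside as follows — Ines Lindqvist in Istria, Lena Tansy in Bryen — not all in Holley. Condition met.
  (d) The contract was executed in Bryen, not Velmarsh. Condition not met.
  (e) The amount in controversy is USD 26,000, which meets the 24,000 dollars floor — that alternative is enough. Satisfied.
  → The clause does not apply.

No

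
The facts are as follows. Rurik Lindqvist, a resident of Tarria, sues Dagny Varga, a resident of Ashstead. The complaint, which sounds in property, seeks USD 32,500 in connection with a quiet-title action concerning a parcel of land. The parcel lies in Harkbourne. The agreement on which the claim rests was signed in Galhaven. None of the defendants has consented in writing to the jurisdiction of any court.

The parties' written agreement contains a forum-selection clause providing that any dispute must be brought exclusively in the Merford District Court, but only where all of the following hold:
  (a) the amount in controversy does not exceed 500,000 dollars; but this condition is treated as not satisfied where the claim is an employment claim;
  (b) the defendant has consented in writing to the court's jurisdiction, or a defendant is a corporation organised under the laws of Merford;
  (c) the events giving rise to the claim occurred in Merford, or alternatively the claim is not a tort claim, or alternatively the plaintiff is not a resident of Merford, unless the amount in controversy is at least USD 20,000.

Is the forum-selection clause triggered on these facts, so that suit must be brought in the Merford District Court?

The Merford District Court:
  (a) The amount in controversy is 32,500 dollars, within the $500,000 ceiling. The exception is not triggered, since the claim is a property claim, not an employment claim. Condition met.
  (b) No such written consent has been filed; no defendant is a corporation — none of the alternatives is met. Not satisfied.
  (c) The claim is a property claim, not a tort claim, which satisfies one of the alternatives. Satisfied.
  → The clause does not apply.

No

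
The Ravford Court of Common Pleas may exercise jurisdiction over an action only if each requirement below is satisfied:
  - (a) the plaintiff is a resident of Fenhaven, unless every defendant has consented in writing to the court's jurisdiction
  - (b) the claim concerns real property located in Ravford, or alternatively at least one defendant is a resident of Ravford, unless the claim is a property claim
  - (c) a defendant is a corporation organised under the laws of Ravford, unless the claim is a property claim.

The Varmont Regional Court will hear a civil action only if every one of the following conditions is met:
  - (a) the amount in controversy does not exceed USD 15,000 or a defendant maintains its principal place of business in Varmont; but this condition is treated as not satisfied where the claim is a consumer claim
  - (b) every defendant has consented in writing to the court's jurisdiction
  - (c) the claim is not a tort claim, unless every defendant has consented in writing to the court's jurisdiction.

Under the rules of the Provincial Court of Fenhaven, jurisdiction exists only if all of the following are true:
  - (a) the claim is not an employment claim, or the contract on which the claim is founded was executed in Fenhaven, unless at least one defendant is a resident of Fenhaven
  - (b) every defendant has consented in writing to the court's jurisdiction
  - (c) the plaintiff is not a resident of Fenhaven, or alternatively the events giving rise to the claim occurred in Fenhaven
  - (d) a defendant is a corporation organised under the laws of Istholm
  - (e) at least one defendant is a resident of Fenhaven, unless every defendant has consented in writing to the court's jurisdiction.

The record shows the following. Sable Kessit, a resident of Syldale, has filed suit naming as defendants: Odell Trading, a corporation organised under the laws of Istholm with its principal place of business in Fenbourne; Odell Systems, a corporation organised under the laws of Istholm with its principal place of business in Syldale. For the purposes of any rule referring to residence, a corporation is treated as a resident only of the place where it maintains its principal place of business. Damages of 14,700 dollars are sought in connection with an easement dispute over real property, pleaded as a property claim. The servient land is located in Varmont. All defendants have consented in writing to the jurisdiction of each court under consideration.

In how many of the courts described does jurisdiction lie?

3

The Ravford Court of Common Pleas:
  (a) The plaintiff resides in Syldale, not Fenhaven. The proviso rescues it, though: every defendant has filed written consent. Met.
  (b) The property lies in Varmont, not Ravford; no defendant resides in Ravford (they reside in Fenbourne, Syldale) — no alternative holds. But the claim is a property claim, and the 'unless' clause therefore excuses the requirement. Satisfied.
  (c) The corporate defendant(s) are organised in Istholm, not Ravford. However, the claim is a property claim, so the 'unless' proviso supplies this condition. Satisfied.
  → The court has jurisdiction.
The Varmont Regional Court:
  (a) The amount in controversy is 14,700 dollars, within the 15,000 dollars ceiling — that alternative is enough. The carve-out does not apply: the claim is a property claim, not a consumer claim. Satisfied.
  (b) Every defendant has filed written consent. Met.
  (c) The claim is a property claim, not a tort claim. Condition met.
  → The court has jurisdiction.
The Provincial Court of Fenhaven:
  (a) The claim is a property claim, not an employment claim — that alternative is enough. Satisfied.
  (b) Every defendant has filed written consent. Satisfied.
  (c) The plaintiff resides in Syldale, which is not Fenhaven — that alternative is enough. Satisfied.
  (d) Odell Trading is organised under the laws of Istholm. Condition met.
  (e) No defendant resides in Fenhaven (they reside in Fenbourne, Syldale). The proviso rescues it, though: every defendant has filed written consent. Met.
  → The court has jurisdiction.
Courts with jurisdiction: the Ravford Court of Common Pleas, the Varmont Regional Court, the Provincial Court of Fenhaven — 3 in total.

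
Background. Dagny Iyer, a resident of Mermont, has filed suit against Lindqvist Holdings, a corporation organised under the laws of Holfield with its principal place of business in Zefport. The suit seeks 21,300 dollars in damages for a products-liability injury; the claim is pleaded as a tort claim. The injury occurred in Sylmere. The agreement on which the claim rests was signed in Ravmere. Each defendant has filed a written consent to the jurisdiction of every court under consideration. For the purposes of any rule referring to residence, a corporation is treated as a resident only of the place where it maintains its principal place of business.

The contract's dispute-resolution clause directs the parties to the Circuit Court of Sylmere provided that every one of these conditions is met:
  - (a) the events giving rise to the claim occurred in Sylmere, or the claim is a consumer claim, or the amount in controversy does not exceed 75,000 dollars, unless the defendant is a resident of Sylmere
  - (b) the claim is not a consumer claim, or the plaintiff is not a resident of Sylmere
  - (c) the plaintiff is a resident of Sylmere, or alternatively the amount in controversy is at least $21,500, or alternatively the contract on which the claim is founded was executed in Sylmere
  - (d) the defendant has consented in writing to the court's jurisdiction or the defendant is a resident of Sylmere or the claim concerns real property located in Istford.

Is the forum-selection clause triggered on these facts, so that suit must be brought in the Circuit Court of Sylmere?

No

The Circuit Court of Sylmere:
  (a) The operative events occurred in Sylmere, which satisfies one of the alternatives. Satisfied.
  (b) The claim is a tort claim, not a consumer claim, so this disjunct is met. Met.
  (c) The plaintiff resides in Mermont, not Sylmere; the amount in controversy is 21,300 dollars, below the 21,500 dollars floor; the contract was executed in Ravmere, not Sylmere — every alternative fails. Fails.
  (d) Every defendant has filed written consent, so this disjunct is met. Satisfied.
  → The clause does not apply.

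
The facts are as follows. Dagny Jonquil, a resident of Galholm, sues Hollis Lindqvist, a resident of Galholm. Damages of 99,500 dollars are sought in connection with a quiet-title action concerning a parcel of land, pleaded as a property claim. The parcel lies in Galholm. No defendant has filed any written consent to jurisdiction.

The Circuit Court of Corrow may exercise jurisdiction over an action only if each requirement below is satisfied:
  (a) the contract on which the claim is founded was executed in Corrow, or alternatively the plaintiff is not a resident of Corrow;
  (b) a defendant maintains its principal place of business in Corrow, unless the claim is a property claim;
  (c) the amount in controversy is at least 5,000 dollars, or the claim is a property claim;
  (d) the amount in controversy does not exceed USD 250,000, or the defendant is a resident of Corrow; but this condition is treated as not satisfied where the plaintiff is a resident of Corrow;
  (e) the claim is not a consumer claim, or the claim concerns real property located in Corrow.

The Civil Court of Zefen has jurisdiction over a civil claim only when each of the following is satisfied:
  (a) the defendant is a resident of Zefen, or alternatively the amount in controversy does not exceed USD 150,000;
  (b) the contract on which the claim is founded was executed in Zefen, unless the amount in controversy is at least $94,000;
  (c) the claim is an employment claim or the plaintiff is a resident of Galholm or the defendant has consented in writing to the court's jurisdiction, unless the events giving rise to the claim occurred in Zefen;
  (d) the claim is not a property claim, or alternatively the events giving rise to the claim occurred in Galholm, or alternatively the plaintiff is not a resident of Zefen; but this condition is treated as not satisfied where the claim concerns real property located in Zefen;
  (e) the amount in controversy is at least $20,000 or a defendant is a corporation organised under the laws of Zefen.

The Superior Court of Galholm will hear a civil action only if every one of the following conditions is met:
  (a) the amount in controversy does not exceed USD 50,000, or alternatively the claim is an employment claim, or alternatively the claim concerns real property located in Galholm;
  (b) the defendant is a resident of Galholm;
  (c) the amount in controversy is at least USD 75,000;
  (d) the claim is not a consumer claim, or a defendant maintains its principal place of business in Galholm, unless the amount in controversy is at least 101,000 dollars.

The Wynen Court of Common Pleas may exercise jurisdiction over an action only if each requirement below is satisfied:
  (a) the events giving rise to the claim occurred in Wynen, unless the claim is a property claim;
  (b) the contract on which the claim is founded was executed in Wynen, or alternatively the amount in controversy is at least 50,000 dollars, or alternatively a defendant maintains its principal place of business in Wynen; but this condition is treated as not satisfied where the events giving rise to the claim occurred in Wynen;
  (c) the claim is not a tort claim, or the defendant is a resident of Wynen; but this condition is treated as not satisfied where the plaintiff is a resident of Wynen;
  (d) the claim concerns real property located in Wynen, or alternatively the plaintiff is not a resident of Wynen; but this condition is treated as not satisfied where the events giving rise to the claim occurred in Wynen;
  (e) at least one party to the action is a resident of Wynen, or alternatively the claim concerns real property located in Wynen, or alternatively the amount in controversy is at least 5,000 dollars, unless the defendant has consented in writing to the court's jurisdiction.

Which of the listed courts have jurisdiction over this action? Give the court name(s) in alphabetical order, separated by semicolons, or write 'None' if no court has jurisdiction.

the Circuit Court of Corrow; the Civil Court of Zefen; the Superior Court of Galholm; the Wynen Court of Common Pleas

The Circuit Court of Corrow:
  (a) The plaintiff resides in Galholm, which is not Corrow, so this disjunct is met. Condition met.
  (b) No defendant is a corporation. But the claim is a property claim, and the 'unless' clause therefore excuses the requirement. Condition met.
  (c) The amount in controversy is $99,500, which meets the 5,000 dollars floor, which satisfies one of the alternatives. Met.
  (d) The amount in controversy is USD 99,500, within the USD 250,000 ceiling, so one alternative holds. The carve-out does not apply: the plaintiff resides in Galholm, not Corrow. Condition met.
  (e) The claim is a property claim, not a consumer claim, so this disjunct is met. Condition met.
  → Jurisdiction lies.
The Civil Court of Zefen:
  (a) The amount in controversy is $99,500, within the 150,000 dollars ceiling, so this disjunct is met. Satisfied.
  (b) No contract (and hence no place of execution) is alleged. The proviso rescues it, though: the amount in controversy is 99,500 dollars, which meets the 94,000 dollars floor. Condition met.
  (c) The plaintiff resides in Galholm, so one alternative holds. Met.
  (d) The operative events occurred in Galholm — that alternative is enough. The exception is not triggered, since the property lies in Galholm, not Zefen. Condition met.
  (e) The amount in controversy is $99,500, which meets the 20,000 dollars floor, so this disjunct is met. Satisfied.
  → Jurisdiction lies.
The Superior Court of Galholm:
  (a) The property lies in Galholm — that alternative is enough. Satisfied.
  (b) The defendant resides in Galholm. Satisfied.
  (c) The amount in controversy is USD 99,500, which meets the $75,000 floor. Condition met.
  (d) The claim is a property claim, not a consumer claim — that alternative is enough. Met.
  → The court has jurisdiction.
The Wynen Court of Common Pleas:
  (a) The operative events occurred in Galholm, not Wynen. The proviso rescues it, though: the claim is a property claim. Met.
  (b) The amount in controversy is $99,500, which meets the 50,000 dollars floor — that alternative is enough. The exception is not triggered, since the operative events occurred in Galholm, not Wynen. Met.
  (c) The claim is a property claim, not a tort claim, which satisfies one of the alternatives. The carve-out does not apply: the plaintiff resides in Galholm, not Wynen. Met.
  (d) The plaintiff resides in Galholm, which is not Wynen — that alternative is enough. The carve-out does not apply: the operative events occurred in Galholm, not Wynen. Met.
  (e) The amount in controversy is USD 99,500, which meets the USD 5,000 floor, so one alternative holds. Met.
  → Every requirement is satisfied — jurisdiction.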